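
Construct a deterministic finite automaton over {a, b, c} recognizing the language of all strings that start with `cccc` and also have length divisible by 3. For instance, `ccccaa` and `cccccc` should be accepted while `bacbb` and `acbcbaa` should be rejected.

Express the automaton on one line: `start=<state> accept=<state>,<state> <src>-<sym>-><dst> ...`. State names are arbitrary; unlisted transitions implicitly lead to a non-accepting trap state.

start=q0 accept=q7 q0-a->q1 q0-b->q1 q0-c->q2 q1-a->q1 q1-b->q1 q1-c->q1 q2-a->q1 q2-b->q1 q2-c->q3 q3-a->q1 q3-b->q1 q3-c->q4 q4-a->q1 q4-b->q1 q4-c->q5 q5-a->q6 q5-b->q6 q5-c->q6 q6-a->q7 q6-b->q7 q6-c->q7 q7-a->q5 q7-b->q5 q7-c->q5

Run two small machines in parallel and take their product. One (6 states) tracks whether the input so far still matches the prefix `cccc`; the other (3 states) tracks the input length modulo 3. Each combined state is a pair, one component from each; accept when both components accept. After merging equivalent states the machine shrinks.
        a   b   c  
>  q0   q1  q1  q2 
   q1   q1  q1  q1 
   q2   q1  q1  q3 
   q3   q1  q1  q4 
   q4   q1  q1  q5 
   q5   q6  q6  q6 
   q6   q7  q7  q7 
 * q7   q5  q5  q5 
(> = start, * = accepting)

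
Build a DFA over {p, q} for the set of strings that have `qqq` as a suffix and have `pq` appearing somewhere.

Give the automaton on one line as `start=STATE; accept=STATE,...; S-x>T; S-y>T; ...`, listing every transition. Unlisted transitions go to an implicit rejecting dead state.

Handle the two conditions separately and then intersect. One (4 states) tracks how much of the suffix `qqq` has currently been matched; the other (3 states) tracks whether and how much of `pq` has been seen. Each combined state is a pair, one component from each; accept when both components accept.
With 9 states:
       p  q 
>  A   B  C 
   B   B  D 
   C   B  E 
   D   F  G 
   E   B  H 
   F   F  D 
   G   F  I 
   H   B  H 
 * I   F  I 
(> = start, * = accepting)

start=A; accept=I; A-p>B; A-q>C; B-p>B; B-q>D; C-p>B; C-q>E; D-p>F; D-q>G; E-p>B; E-q>H; F-p>F; F-q>D; G-p>F; G-q>I; H-p>B; H-q>H; I-p>F; I-q>I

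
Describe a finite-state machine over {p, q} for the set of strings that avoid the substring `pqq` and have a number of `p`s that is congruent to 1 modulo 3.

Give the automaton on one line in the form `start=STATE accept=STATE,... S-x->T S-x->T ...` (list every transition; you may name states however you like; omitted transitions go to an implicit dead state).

Build one automaton per condition and run them in lockstep. One (4 states) tracks partial matches of the forbidden pattern `pqq`; the other (3 states) tracks the count of `p`s modulo 3. Each combined state is a pair, one component from each; accept when both components accept.
        p   q  
>  s0   s1  s0 
 * s1   s2  s3 
   s2   s4  s5 
 * s3   s2  s6 
   s4   s1  s7 
   s5   s4  s8 
   s6   s8  s6 
   s7   s1  s9 
   s8   s9  s8 
   s9   s6  s9 
(> = start, * = accepting)

start=s0 accept=s1,s3 s0-p->s1 s0-q->s0 s1-p->s2 s1-q->s3 s2-p->s4 s2-q->s5 s3-p->s2 s3-q->s6 s4-p->s1 s4-q->s7 s5-p->s4 s5-q->s8 s6-p->s8 s6-q->s6 s7-p->s1 s7-q->s9 s8-p->s9 s8-q->s8 s9-p->s6 s9-q->s9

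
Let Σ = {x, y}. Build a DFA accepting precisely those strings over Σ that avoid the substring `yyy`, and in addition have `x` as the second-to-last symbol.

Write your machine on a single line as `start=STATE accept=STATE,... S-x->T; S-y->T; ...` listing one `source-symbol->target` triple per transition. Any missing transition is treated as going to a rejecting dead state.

Handle the two conditions separately and then intersect. The first has 4 states tracking partial matches of the forbidden pattern `yyy`; the second has 7 states tracking the last 2 symbols read. A product state is a pair (one from each), accepting exactly when both do.
An 11-state machine:
          x    y  
>  s0     s1   s2 
   s1     s3   s4 
   s2     s5   s6 
 * s3     s3   s4 
 * s4     s5   s6 
   s5     s3   s4 
   s6     s5   s7 
   s7     s8   s7 
   s8     s9  s10 
   s9     s9  s10 
   s10    s8   s7 
(> = start, * = accepting)

start=s0; accept=s3,s4; s0-x->s1; s0-y->s2; s1-x->s3; s1-y->s4; s2-x->s5; s2-y->s6; s3-x->s3; s3-y->s4; s4-x->s5; s4-y->s6; s5-x->s3; s5-y->s4; s6-x->s5; s6-y->s7; s7-x->s8; s7-y->s7; s8-x->s9; s8-y->s10; s9-x->s9; s9-y->s10; s10-x->s8; s10-y->s7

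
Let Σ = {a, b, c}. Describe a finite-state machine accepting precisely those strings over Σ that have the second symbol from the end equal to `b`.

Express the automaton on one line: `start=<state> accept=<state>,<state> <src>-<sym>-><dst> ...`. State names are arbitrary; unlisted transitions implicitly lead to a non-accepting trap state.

Because acceptance depends on a position counted from the end, the machine has to buffer the most recent 2 symbols. Make each state the string of the last up-to-2 symbols read; on input `x` shift the window left and append `x`. Accept when the buffered window has length 2 and begins with `b`.
13 states suffice.
          a    b    c  
>  q0     q1   q2   q3 
   q1     q4   q5   q6 
   q2     q7   q8   q9 
   q3    q10  q11  q12 
   q4     q4   q5   q6 
   q5     q7   q8   q9 
   q6    q10  q11  q12 
 * q7     q4   q5   q6 
 * q8     q7   q8   q9 
 * q9    q10  q11  q12 
   q10    q4   q5   q6 
   q11    q7   q8   q9 
   q12   q10  q11  q12 
(> = start, * = accepting)

start=q0 accept=q7,q8,q9 q0-a->q1 q0-b->q2 q0-c->q3 q1-a->q4 q1-b->q5 q1-c->q6 q2-a->q7 q2-b->q8 q2-c->q9 q3-a->q10 q3-b->q11 q3-c->q12 q4-a->q4 q4-b->q5 q4-c->q6 q5-a->q7 q5-b->q8 q5-c->q9 q6-a->q10 q6-b->q11 q6-c->q12 q7-a->q4 q7-b->q5 q7-c->q6 q8-a->q7 q8-b->q8 q8-c->q9 q9-a->q10 q9-b->q11 q9-c->q12 q10-a->q4 q10-b->q5 q10-c->q6 q11-a->q7 q11-b->q8 q11-c->q9 q12-a->q10 q12-b->q11 q12-c->q12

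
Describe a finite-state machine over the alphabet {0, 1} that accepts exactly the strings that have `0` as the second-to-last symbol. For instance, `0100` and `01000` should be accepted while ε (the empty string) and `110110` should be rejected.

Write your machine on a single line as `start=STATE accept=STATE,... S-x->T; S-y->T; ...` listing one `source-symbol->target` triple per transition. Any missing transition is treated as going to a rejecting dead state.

start=S0; accept=S3,S4; S0-0->S1; S0-1->S2; S1-0->S3; S1-1->S4; S2-0->S5; S2-1->S6; S3-0->S3; S3-1->S4; S4-0->S5; S4-1->S6; S5-0->S3; S5-1->S4; S6-0->S5; S6-1->S6

Because acceptance depends on a position counted from the end, the machine has to buffer the most recent 2 symbols. Make each state the string of the last up-to-2 symbols read; on input `x` shift the window left and append `x`. Accept when the buffered window has length 2 and begins with `0`.
7 states suffice.
        0   1  
>  S0   S1  S2 
   S1   S3  S4 
   S2   S5  S6 
 * S3   S3  S4 
 * S4   S5  S6 
   S5   S3  S4 
   S6   S5  S6 
(> = start, * = accepting)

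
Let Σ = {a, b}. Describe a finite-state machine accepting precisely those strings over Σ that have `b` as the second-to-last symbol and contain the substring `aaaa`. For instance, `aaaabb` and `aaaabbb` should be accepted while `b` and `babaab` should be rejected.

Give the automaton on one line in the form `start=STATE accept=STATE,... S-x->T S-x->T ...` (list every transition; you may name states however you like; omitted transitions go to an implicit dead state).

Build one automaton per condition and run them in lockstep. The first has 7 states tracking the last 2 symbols read; the second has 5 states tracking whether and how much of `aaaa` has been seen. A product state is a pair (one from each), accepting exactly when both do.
12 states suffice.
          a    b  
>  s0     s1   s2 
   s1     s3   s4 
   s2     s5   s6 
   s3     s7   s4 
   s4     s5   s6 
   s5     s3   s4 
   s6     s5   s6 
   s7     s8   s4 
   s8     s8   s9 
   s9    s10  s11 
 * s10    s8   s9 
 * s11   s10  s11 
(> = start, * = accepting)

start=s0 accept=s10,s11 s0-a->s1 s0-b->s2 s1-a->s3 s1-b->s4 s2-a->s5 s2-b->s6 s3-a->s7 s3-b->s4 s4-a->s5 s4-b->s6 s5-a->s3 s5-b->s4 s6-a->s5 s6-b->s6 s7-a->s8 s7-b->s4 s8-a->s8 s8-b->s9 s9-a->s10 s9-b->s11 s10-a->s8 s10-b->s9 s11-a->s10 s11-b->s11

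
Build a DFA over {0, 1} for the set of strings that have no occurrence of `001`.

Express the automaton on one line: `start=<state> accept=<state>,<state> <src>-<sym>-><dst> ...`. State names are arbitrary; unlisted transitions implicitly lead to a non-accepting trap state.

start=q0 accept=q0,q1,q2 q0-0->q1 q0-1->q0 q1-0->q2 q1-1->q0 q2-0->q2 q2-1->q3 q3-0->q3 q3-1->q3

This is the complement of 'contains `001`'. Use the same substring-matching states — q0 through q3 holding how much of `001` has just been matched — but flip the accepting set: everything except the trap q3 accepts.
A 4-state machine:
        0   1  
>* q0   q1  q0 
 * q1   q2  q0 
 * q2   q2  q3 
   q3   q3  q3 
(> = start, * = accepting)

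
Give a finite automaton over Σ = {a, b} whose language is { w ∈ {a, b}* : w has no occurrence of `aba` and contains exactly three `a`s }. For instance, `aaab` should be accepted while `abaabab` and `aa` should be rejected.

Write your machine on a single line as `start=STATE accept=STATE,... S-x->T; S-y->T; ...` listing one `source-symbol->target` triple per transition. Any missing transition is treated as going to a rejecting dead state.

start=s0; accept=s4,s9,s14; s0-a->s1; s0-b->s0; s1-a->s2; s1-b->s3; s2-a->s4; s2-b->s5; s3-a->s6; s3-b->s7; s4-a->s8; s4-b->s9; s5-a->s10; s5-b->s11; s6-a->s10; s6-b->s6; s7-a->s2; s7-b->s7; s8-a->s8; s8-b->s12; s9-a->s13; s9-b->s14; s10-a->s13; s10-b->s10; s11-a->s4; s11-b->s11; s12-a->s13; s12-b->s15; s13-a->s13; s13-b->s13; s14-a->s8; s14-b->s14; s15-a->s8; s15-b->s15

Build one automaton per condition and run them in lockstep. The first has 4 states tracking partial matches of the forbidden pattern `aba`; the second has 5 states tracking the count of `a`s, saturating at 4. A product state is a pair (one from each), accepting exactly when both do.
          a    b  
>  s0     s1   s0 
   s1     s2   s3 
   s2     s4   s5 
   s3     s6   s7 
 * s4     s8   s9 
   s5    s10  s11 
   s6    s10   s6 
   s7     s2   s7 
   s8     s8  s12 
 * s9    s13  s14 
   s10   s13  s10 
   s11    s4  s11 
   s12   s13  s15 
   s13   s13  s13 
 * s14    s8  s14 
   s15    s8  s15 
(> = start, * = accepting)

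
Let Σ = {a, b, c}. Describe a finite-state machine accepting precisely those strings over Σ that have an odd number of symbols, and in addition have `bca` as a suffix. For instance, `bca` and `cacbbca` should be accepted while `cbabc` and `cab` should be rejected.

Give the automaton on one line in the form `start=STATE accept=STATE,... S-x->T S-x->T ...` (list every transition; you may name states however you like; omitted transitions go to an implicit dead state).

start=q0 accept=q6 q0-a->q1 q0-b->q2 q0-c->q1 q1-a->q0 q1-b->q3 q1-c->q0 q2-a->q0 q2-b->q3 q2-c->q4 q3-a->q1 q3-b->q2 q3-c->q5 q4-a->q6 q4-b->q2 q4-c->q1 q5-a->q7 q5-b->q3 q5-c->q0 q6-a->q0 q6-b->q3 q6-c->q0 q7-a->q1 q7-b->q2 q7-c->q1

Run two small machines in parallel and take their product. One (2 states) tracks the input length modulo 2; the other (4 states) tracks how much of the suffix `bca` has currently been matched. Each combined state is a pair, one component from each; accept when both components accept.
With 8 states:
        a   b   c  
>  q0   q1  q2  q1 
   q1   q0  q3  q0 
   q2   q0  q3  q4 
   q3   q1  q2  q5 
   q4   q6  q2  q1 
   q5   q7  q3  q0 
 * q6   q0  q3  q0 
   q7   q1  q2  q1 
(> = start, * = accepting)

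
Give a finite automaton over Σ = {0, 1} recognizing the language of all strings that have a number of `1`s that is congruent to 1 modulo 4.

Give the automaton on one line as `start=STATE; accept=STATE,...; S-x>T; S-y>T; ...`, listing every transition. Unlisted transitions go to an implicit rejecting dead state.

The only thing that matters is how many `1`s have appeared, reduced mod 4. Use one state per residue: A for 0, …, D for 3. Reading `1` moves to the next residue; anything else stays put. B is accepting.
With 4 states:
       0  1 
>  A   A  B 
 * B   B  C 
   C   C  D 
   D   D  A 
(> = start, * = accepting)

start=A; accept=B; A-0>A; A-1>B; B-0>B; B-1>C; C-0>C; C-1>D; D-0>D; D-1>A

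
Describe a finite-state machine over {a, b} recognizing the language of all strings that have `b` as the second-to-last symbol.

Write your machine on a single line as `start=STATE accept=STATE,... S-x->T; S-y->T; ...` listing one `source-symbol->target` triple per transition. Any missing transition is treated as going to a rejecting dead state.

Because acceptance depends on a position counted from the end, the machine has to buffer the most recent 2 symbols. Make each state the string of the last up-to-2 symbols read; on input `x` shift the window left and append `x`. Accept when the buffered window has length 2 and begins with `b`.
7 states suffice.
        a   b  
>  q0   q1  q2 
   q1   q3  q4 
   q2   q5  q6 
   q3   q3  q4 
   q4   q5  q6 
 * q5   q3  q4 
 * q6   q5  q6 
(> = start, * = accepting)

start=q0; accept=q5,q6; q0-a->q1; q0-b->q2; q1-a->q3; q1-b->q4; q2-a->q5; q2-b->q6; q3-a->q3; q3-b->q4; q4-a->q5; q4-b->q6; q5-a->q3; q5-b->q4; q6-a->q5; q6-b->q6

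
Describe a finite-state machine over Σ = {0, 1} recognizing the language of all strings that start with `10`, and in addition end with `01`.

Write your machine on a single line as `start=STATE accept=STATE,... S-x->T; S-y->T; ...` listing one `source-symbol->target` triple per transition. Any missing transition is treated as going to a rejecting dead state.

start=S0; accept=S6; S0-0->S1; S0-1->S2; S1-0->S1; S1-1->S3; S2-0->S4; S2-1->S5; S3-0->S1; S3-1->S5; S4-0->S4; S4-1->S6; S5-0->S1; S5-1->S5; S6-0->S4; S6-1->S7; S7-0->S4; S7-1->S7

Handle the two conditions separately and then intersect. One (4 states) tracks whether the input so far still matches the prefix `10`; the other (3 states) tracks how much of the suffix `01` has currently been matched. Each combined state is a pair, one component from each; accept when both components accept.
        0   1  
>  S0   S1  S2 
   S1   S1  S3 
   S2   S4  S5 
   S3   S1  S5 
   S4   S4  S6 
   S5   S1  S5 
 * S6   S4  S7 
   S7   S4  S7 
(> = start, * = accepting)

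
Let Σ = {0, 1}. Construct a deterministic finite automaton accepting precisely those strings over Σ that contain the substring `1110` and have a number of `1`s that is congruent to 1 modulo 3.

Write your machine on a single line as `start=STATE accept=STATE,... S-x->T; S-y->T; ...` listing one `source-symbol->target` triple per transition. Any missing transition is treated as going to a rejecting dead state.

Run two small machines in parallel and take their product. One (5 states) tracks whether and how much of `1110` has been seen; the other (3 states) tracks the count of `1`s modulo 3. Each combined state is a pair, one component from each; accept when both components accept.
          0    1  
>  s0     s0   s1 
   s1     s2   s3 
   s2     s2   s4 
   s3     s5   s6 
   s4     s5   s7 
   s5     s5   s8 
   s6     s9  s10 
   s7     s0  s10 
   s8     s0  s11 
   s9     s9  s12 
   s10   s12  s13 
   s11    s2  s13 
 * s12   s12  s14 
   s13   s14   s6 
   s14   s14   s9 
(> = start, * = accepting)

start=s0; accept=s12; s0-0->s0; s0-1->s1; s1-0->s2; s1-1->s3; s2-0->s2; s2-1->s4; s3-0->s5; s3-1->s6; s4-0->s5; s4-1->s7; s5-0->s5; s5-1->s8; s6-0->s9; s6-1->s10; s7-0->s0; s7-1->s10; s8-0->s0; s8-1->s11; s9-0->s9; s9-1->s12; s10-0->s12; s10-1->s13; s11-0->s2; s11-1->s13; s12-0->s12; s12-1->s14; s13-0->s14; s13-1->s6; s14-0->s14; s14-1->s9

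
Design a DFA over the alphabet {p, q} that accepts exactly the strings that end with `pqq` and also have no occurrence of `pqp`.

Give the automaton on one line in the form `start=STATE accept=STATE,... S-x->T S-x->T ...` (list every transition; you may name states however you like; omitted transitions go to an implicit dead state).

start=S0 accept=S4 S0-p->S1 S0-q->S0 S1-p->S1 S1-q->S2 S2-p->S3 S2-q->S4 S3-p->S3 S3-q->S5 S4-p->S1 S4-q->S0 S5-p->S3 S5-q->S6 S6-p->S3 S6-q->S7 S7-p->S3 S7-q->S7

Handle the two conditions separately and then intersect. One (4 states) tracks how much of the suffix `pqq` has currently been matched; the other (4 states) tracks partial matches of the forbidden pattern `pqp`. Each combined state is a pair, one component from each; accept when both components accept.
        p   q  
>  S0   S1  S0 
   S1   S1  S2 
   S2   S3  S4 
   S3   S3  S5 
 * S4   S1  S0 
   S5   S3  S6 
   S6   S3  S7 
   S7   S3  S7 
(> = start, * = accepting)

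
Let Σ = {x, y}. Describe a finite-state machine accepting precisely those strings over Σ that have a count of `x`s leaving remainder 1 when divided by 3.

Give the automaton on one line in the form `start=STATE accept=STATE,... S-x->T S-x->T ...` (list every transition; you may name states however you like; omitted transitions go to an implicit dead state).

Keep the running count of `x`s modulo 3: each `x` advances along the cycle s0 → s1 → s2 → s0 while other symbols loop. Accept at s1.
3 states suffice.
        x   y  
>  s0   s1  s0 
 * s1   s2  s1 
   s2   s0  s2 
(> = start, * = accepting)

start=s0 accept=s1 s0-x->s1 s0-y->s0 s1-x->s2 s1-y->s1 s2-x->s0 s2-y->s2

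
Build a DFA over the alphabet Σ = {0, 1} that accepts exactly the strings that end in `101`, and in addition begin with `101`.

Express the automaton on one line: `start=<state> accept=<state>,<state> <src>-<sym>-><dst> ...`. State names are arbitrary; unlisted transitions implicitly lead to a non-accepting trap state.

start=A accept=E A-0->B A-1->C B-0->B B-1->B C-0->D C-1->B D-0->B D-1->E E-0->F E-1->G F-0->H F-1->E G-0->F G-1->G H-0->H H-1->G

Build one automaton per condition and run them in lockstep. One (4 states) tracks how much of the suffix `101` has currently been matched; the other (5 states) tracks whether the input so far still matches the prefix `101`. Each combined state is a pair, one component from each; accept when both components accept. Minimizing collapses redundant product states.
       0  1 
>  A   B  C 
   B   B  B 
   C   D  B 
   D   B  E 
 * E   F  G 
   F   H  E 
   G   F  G 
   H   H  G 
(> = start, * = accepting)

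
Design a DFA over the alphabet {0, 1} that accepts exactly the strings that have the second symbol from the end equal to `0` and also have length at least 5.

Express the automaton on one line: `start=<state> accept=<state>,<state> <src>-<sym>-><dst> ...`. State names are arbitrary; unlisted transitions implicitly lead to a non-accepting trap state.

start=S0 accept=S15,S16,S19,S20 S0-0->S1 S0-1->S2 S1-0->S3 S1-1->S4 S2-0->S5 S2-1->S6 S3-0->S7 S3-1->S8 S4-0->S9 S4-1->S10 S5-0->S7 S5-1->S8 S6-0->S9 S6-1->S10 S7-0->S11 S7-1->S12 S8-0->S13 S8-1->S14 S9-0->S11 S9-1->S12 S10-0->S13 S10-1->S14 S11-0->S15 S11-1->S16 S12-0->S17 S12-1->S18 S13-0->S15 S13-1->S16 S14-0->S17 S14-1->S18 S15-0->S19 S15-1->S20 S16-0->S21 S16-1->S22 S17-0->S19 S17-1->S20 S18-0->S21 S18-1->S22 S19-0->S19 S19-1->S20 S20-0->S21 S20-1->S22 S21-0->S19 S21-1->S20 S22-0->S21 S22-1->S22

Handle the two conditions separately and then intersect. The first has 7 states tracking the last 2 symbols read; the second has 7 states tracking the input length, saturating at 6. A product state is a pair (one from each), accepting exactly when both do.
A 23-state machine:
          0    1  
>  S0     S1   S2 
   S1     S3   S4 
   S2     S5   S6 
   S3     S7   S8 
   S4     S9  S10 
   S5     S7   S8 
   S6     S9  S10 
   S7    S11  S12 
   S8    S13  S14 
   S9    S11  S12 
   S10   S13  S14 
   S11   S15  S16 
   S12   S17  S18 
   S13   S15  S16 
   S14   S17  S18 
 * S15   S19  S20 
 * S16   S21  S22 
   S17   S19  S20 
   S18   S21  S22 
 * S19   S19  S20 
 * S20   S21  S22 
   S21   S19  S20 
   S22   S21  S22 
(> = start, * = accepting)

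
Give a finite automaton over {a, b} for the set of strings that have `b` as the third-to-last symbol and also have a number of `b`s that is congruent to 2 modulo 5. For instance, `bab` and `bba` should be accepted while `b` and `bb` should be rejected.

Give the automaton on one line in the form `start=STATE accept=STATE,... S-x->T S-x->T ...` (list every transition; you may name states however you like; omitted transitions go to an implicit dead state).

start=q0 accept=q5,q6,q10,q15 q0-a->q0 q0-b->q1 q1-a->q2 q1-b->q3 q2-a->q4 q2-b->q5 q3-a->q6 q3-b->q7 q4-a->q4 q4-b->q8 q5-a->q9 q5-b->q7 q6-a->q10 q6-b->q7 q7-a->q7 q7-b->q11 q8-a->q9 q8-b->q7 q9-a->q10 q9-b->q7 q10-a->q12 q10-b->q7 q11-a->q11 q11-b->q13 q12-a->q12 q12-b->q7 q13-a->q0 q13-b->q14 q14-a->q2 q14-b->q15 q15-a->q6 q15-b->q7

Build one automaton per condition and run them in lockstep. One (15 states) tracks the last 3 symbols read; the other (5 states) tracks the count of `b`s modulo 5. Each combined state is a pair, one component from each; accept when both components accept. Minimizing collapses redundant product states.
With 16 states:
          a    b  
>  q0     q0   q1 
   q1     q2   q3 
   q2     q4   q5 
   q3     q6   q7 
   q4     q4   q8 
 * q5     q9   q7 
 * q6    q10   q7 
   q7     q7  q11 
   q8     q9   q7 
   q9    q10   q7 
 * q10   q12   q7 
   q11   q11  q13 
   q12   q12   q7 
   q13    q0  q14 
   q14    q2  q15 
 * q15    q6   q7 
(> = start, * = accepting)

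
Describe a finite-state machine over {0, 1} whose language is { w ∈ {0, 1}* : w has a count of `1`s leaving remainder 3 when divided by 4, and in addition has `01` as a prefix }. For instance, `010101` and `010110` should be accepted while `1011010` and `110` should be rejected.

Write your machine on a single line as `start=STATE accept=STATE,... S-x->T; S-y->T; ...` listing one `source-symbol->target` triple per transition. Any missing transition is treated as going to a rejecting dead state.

Run two small machines in parallel and take their product. The first has 4 states tracking the count of `1`s modulo 4; the second has 4 states tracking whether the input so far still matches the prefix `01`. A product state is a pair (one from each), accepting exactly when both do.
10 states suffice.
        0   1  
>  s0   s1  s2 
   s1   s3  s4 
   s2   s2  s5 
   s3   s3  s2 
   s4   s4  s6 
   s5   s5  s7 
   s6   s6  s8 
   s7   s7  s3 
 * s8   s8  s9 
   s9   s9  s4 
(> = start, * = accepting)

start=s0; accept=s8; s0-0->s1; s0-1->s2; s1-0->s3; s1-1->s4; s2-0->s2; s2-1->s5; s3-0->s3; s3-1->s2; s4-0->s4; s4-1->s6; s5-0->s5; s5-1->s7; s6-0->s6; s6-1->s8; s7-0->s7; s7-1->s3; s8-0->s8; s8-1->s9; s9-0->s9; s9-1->s4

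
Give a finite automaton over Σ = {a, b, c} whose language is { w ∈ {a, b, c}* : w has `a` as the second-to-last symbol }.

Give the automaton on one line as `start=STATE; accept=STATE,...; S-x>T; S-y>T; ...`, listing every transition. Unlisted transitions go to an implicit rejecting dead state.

A DFA must remember the last 2 symbols (since which symbol is second-to-last isn't known until the input ends). Use one state per possible window of the last ≤2 symbols; accept from those whose window starts with `a`.
13 states suffice.
          a    b    c  
>  q0     q1   q2   q3 
   q1     q4   q5   q6 
   q2     q7   q8   q9 
   q3    q10  q11  q12 
 * q4     q4   q5   q6 
 * q5     q7   q8   q9 
 * q6    q10  q11  q12 
   q7     q4   q5   q6 
   q8     q7   q8   q9 
   q9    q10  q11  q12 
   q10    q4   q5   q6 
   q11    q7   q8   q9 
   q12   q10  q11  q12 
(> = start, * = accepting)

start=q0; accept=q4,q5,q6; q0-a>q1; q0-b>q2; q0-c>q3; q1-a>q4; q1-b>q5; q1-c>q6; q2-a>q7; q2-b>q8; q2-c>q9; q3-a>q10; q3-b>q11; q3-c>q12; q4-a>q4; q4-b>q5; q4-c>q6; q5-a>q7; q5-b>q8; q5-c>q9; q6-a>q10; q6-b>q11; q6-c>q12; q7-a>q4; q7-b>q5; q7-c>q6; q8-a>q7; q8-b>q8; q8-c>q9; q9-a>q10; q9-b>q11; q9-c>q12; q10-a>q4; q10-b>q5; q10-c>q6; q11-a>q7; q11-b>q8; q11-c>q9; q12-a>q10; q12-b>q11; q12-c>q12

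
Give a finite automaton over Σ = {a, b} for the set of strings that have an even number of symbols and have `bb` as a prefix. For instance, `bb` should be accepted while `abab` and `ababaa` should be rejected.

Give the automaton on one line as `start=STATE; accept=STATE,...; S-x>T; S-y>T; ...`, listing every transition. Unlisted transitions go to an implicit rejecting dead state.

Run two small machines in parallel and take their product. The first has 2 states tracking the input length modulo 2; the second has 4 states tracking whether the input so far still matches the prefix `bb`. A product state is a pair (one from each), accepting exactly when both do. After merging equivalent states the machine shrinks.
5 states suffice.
        a   b  
>  S0   S1  S2 
   S1   S1  S1 
   S2   S1  S3 
 * S3   S4  S4 
   S4   S3  S3 
(> = start, * = accepting)

start=S0; accept=S3; S0-a>S1; S0-b>S2; S1-a>S1; S1-b>S1; S2-a>S1; S2-b>S3; S3-a>S4; S3-b>S4; S4-a>S3; S4-b>S3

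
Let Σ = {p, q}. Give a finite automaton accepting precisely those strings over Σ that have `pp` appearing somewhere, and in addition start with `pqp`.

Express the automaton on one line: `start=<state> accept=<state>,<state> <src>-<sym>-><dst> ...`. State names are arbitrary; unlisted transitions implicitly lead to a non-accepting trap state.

Build one automaton per condition and run them in lockstep. The first has 3 states tracking whether and how much of `pp` has been seen; the second has 5 states tracking whether the input so far still matches the prefix `pqp`. A product state is a pair (one from each), accepting exactly when both do. Equivalent product states are then merged.
       p  q 
>  A   B  C 
   B   C  D 
   C   C  C 
   D   E  C 
   E   F  G 
 * F   F  F 
   G   E  G 
(> = start, * = accepting)

start=A accept=F A-p->B A-q->C B-p->C B-q->D C-p->C C-q->C D-p->E D-q->C E-p->F E-q->G F-p->F F-q->F G-p->E G-q->G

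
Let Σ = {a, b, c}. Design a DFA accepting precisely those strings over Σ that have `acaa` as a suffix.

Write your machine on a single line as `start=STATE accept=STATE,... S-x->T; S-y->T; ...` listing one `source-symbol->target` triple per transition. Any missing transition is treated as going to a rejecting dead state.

start=S0; accept=S4; S0-a->S1; S0-b->S0; S0-c->S0; S1-a->S1; S1-b->S0; S1-c->S2; S2-a->S3; S2-b->S0; S2-c->S0; S3-a->S4; S3-b->S0; S3-c->S2; S4-a->S1; S4-b->S0; S4-c->S2

Remember how much of `acaa` the current input suffix matches. State S0 means no match yet; S1 means the last symbol is `a`; S2 means the last 2 symbols are `ac`; S3 means the last 3 symbols are `aca`; S4 means the last 4 symbols are `acaa`. Only S4 accepts. On a mismatch, fall back to the longest proper suffix that is still a prefix of `acaa`.
A 5-state machine:
        a   b   c  
>  S0   S1  S0  S0 
   S1   S1  S0  S2 
   S2   S3  S0  S0 
   S3   S4  S0  S2 
 * S4   S1  S0  S2 
(> = start, * = accepting)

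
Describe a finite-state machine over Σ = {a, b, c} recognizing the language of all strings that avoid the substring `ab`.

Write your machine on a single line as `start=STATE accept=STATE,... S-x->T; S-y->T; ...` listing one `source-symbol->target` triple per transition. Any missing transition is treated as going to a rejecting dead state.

Track partial matches of the forbidden pattern `ab`. State s2 is a dead state reached once `ab` has occurred; every other state accepts. s0 means no part of `ab` is currently matched.
A 3-state machine:
        a   b   c  
>* s0   s1  s0  s0 
 * s1   s1  s2  s0 
   s2   s2  s2  s2 
(> = start, * = accepting)

start=s0; accept=s0,s1; s0-a->s1; s0-b->s0; s0-c->s0; s1-a->s1; s1-b->s2; s1-c->s0; s2-a->s2; s2-b->s2; s2-c->s2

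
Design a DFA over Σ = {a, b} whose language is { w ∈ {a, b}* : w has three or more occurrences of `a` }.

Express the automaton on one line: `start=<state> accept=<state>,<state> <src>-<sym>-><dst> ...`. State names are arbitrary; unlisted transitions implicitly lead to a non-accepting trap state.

start=q0 accept=q3,q4 q0-a->q1 q0-b->q0 q1-a->q2 q1-b->q1 q2-a->q3 q2-b->q2 q3-a->q4 q3-b->q3 q4-a->q4 q4-b->q4

Only the number of `a`s matters, and only up to 4. Make a chain q0 → q1 → q2 → q3 → q4 advanced by each `a` (with q4 absorbing); every other symbol self-loops. The accepting set is {q3, q4}.
With 5 states:
        a   b  
>  q0   q1  q0 
   q1   q2  q1 
   q2   q3  q2 
 * q3   q4  q3 
 * q4   q4  q4 
(> = start, * = accepting)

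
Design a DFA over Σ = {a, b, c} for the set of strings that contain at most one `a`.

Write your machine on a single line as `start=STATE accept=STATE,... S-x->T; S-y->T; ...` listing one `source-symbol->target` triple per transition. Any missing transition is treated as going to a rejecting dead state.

Count `a`s, saturating at 2: state S0 means no `a` yet, S1 means one `a` seen, S2 means more than one. Each `a` increments (capped at S2); other symbols loop. Accept from {S0, S1}.
3 states suffice.
        a   b   c  
>* S0   S1  S0  S0 
 * S1   S2  S1  S1 
   S2   S2  S2  S2 
(> = start, * = accepting)

start=S0; accept=S0,S1; S0-a->S1; S0-b->S0; S0-c->S0; S1-a->S2; S1-b->S1; S1-c->S1; S2-a->S2; S2-b->S2; S2-c->S2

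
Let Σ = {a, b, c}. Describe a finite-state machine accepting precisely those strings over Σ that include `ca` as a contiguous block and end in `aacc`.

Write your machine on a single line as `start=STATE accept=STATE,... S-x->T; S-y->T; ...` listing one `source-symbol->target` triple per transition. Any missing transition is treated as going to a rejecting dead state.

Handle the two conditions separately and then intersect. One (3 states) tracks whether and how much of `ca` has been seen; the other (5 states) tracks how much of the suffix `aacc` has currently been matched. Each combined state is a pair, one component from each; accept when both components accept. Minimizing collapses redundant product states.
7 states suffice.
        a   b   c  
>  S0   S0  S0  S1 
   S1   S2  S0  S1 
   S2   S3  S4  S4 
   S3   S3  S4  S5 
   S4   S2  S4  S4 
   S5   S2  S4  S6 
 * S6   S2  S4  S4 
(> = start, * = accepting)

start=S0; accept=S6; S0-a->S0; S0-b->S0; S0-c->S1; S1-a->S2; S1-b->S0; S1-c->S1; S2-a->S3; S2-b->S4; S2-c->S4; S3-a->S3; S3-b->S4; S3-c->S5; S4-a->S2; S4-b->S4; S4-c->S4; S5-a->S2; S5-b->S4; S5-c->S6; S6-a->S2; S6-b->S4; S6-c->S4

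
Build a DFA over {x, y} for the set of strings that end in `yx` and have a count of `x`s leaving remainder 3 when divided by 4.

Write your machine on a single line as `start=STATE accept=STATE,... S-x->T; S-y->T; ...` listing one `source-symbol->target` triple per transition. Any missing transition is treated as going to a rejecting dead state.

Run two small machines in parallel and take their product. The first has 3 states tracking how much of the suffix `yx` has currently been matched; the second has 4 states tracking the count of `x`s modulo 4. A product state is a pair (one from each), accepting exactly when both do.
With 12 states:
       x  y 
>  A   B  C 
   B   D  E 
   C   F  C 
   D   G  H 
   E   I  E 
   F   D  E 
   G   A  J 
   H   K  H 
   I   G  H 
   J   L  J 
 * K   A  J 
   L   B  C 
(> = start, * = accepting)

start=A; accept=K; A-x->B; A-y->C; B-x->D; B-y->E; C-x->F; C-y->C; D-x->G; D-y->H; E-x->I; E-y->E; F-x->D; F-y->E; G-x->A; G-y->J; H-x->K; H-y->H; I-x->G; I-y->H; J-x->L; J-y->J; K-x->A; K-y->J; L-x->B; L-y->C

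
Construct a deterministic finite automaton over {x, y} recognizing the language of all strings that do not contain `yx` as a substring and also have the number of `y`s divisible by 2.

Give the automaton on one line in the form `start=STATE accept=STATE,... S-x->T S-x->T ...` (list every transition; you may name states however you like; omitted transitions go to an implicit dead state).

Handle the two conditions separately and then intersect. The first has 3 states tracking partial matches of the forbidden pattern `yx`; the second has 2 states tracking the count of `y`s modulo 2. A product state is a pair (one from each), accepting exactly when both do. After merging equivalent states the machine shrinks.
A 4-state machine:
        x   y  
>* q0   q0  q1 
   q1   q2  q3 
   q2   q2  q2 
 * q3   q2  q1 
(> = start, * = accepting)

start=q0 accept=q0,q3 q0-x->q0 q0-y->q1 q1-x->q2 q1-y->q3 q2-x->q2 q2-y->q2 q3-x->q2 q3-y->q1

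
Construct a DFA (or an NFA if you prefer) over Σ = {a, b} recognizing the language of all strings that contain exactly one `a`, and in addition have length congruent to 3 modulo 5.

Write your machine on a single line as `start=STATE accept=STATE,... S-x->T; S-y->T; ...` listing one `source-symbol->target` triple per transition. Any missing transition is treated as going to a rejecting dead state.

Handle the two conditions separately and then intersect. The first has 3 states tracking the count of `a`s, saturating at 2; the second has 5 states tracking the input length modulo 5. A product state is a pair (one from each), accepting exactly when both do.
A 15-state machine:
          a    b  
>  s0     s1   s2 
   s1     s3   s4 
   s2     s4   s5 
   s3     s6   s6 
   s4     s6   s7 
   s5     s7   s8 
   s6     s9   s9 
 * s7     s9  s10 
   s8    s10  s11 
   s9    s12  s12 
   s10   s12  s13 
   s11   s13   s0 
   s12   s14  s14 
   s13   s14   s1 
   s14    s3   s3 
(> = start, * = accepting)

start=s0; accept=s7; s0-a->s1; s0-b->s2; s1-a->s3; s1-b->s4; s2-a->s4; s2-b->s5; s3-a->s6; s3-b->s6; s4-a->s6; s4-b->s7; s5-a->s7; s5-b->s8; s6-a->s9; s6-b->s9; s7-a->s9; s7-b->s10; s8-a->s10; s8-b->s11; s9-a->s12; s9-b->s12; s10-a->s12; s10-b->s13; s11-a->s13; s11-b->s0; s12-a->s14; s12-b->s14; s13-a->s14; s13-b->s1; s14-a->s3; s14-b->s3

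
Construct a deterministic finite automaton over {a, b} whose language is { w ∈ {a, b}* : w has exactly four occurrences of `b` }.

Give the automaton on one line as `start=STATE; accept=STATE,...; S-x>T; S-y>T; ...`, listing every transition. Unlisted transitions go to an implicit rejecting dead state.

start=S0; accept=S4; S0-a>S0; S0-b>S1; S1-a>S1; S1-b>S2; S2-a>S2; S2-b>S3; S3-a>S3; S3-b>S4; S4-a>S4; S4-b>S5; S5-a>S5; S5-b>S5

Count `b`s, saturating at 5: states S0 through S4 mean 0 through 4 `b`s seen; S5 means more than 4. Each `b` increments (capped at S5); other symbols loop. Accept from {S4}.
        a   b  
>  S0   S0  S1 
   S1   S1  S2 
   S2   S2  S3 
   S3   S3  S4 
 * S4   S4  S5 
   S5   S5  S5 
(> = start, * = accepting)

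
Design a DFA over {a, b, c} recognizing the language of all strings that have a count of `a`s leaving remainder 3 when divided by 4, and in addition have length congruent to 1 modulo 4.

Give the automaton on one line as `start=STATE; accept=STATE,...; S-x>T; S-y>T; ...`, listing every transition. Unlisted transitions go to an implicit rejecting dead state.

start=S0; accept=S13; S0-a>S1; S0-b>S2; S0-c>S2; S1-a>S3; S1-b>S4; S1-c>S4; S2-a>S4; S2-b>S5; S2-c>S5; S3-a>S6; S3-b>S7; S3-c>S7; S4-a>S7; S4-b>S8; S4-c>S8; S5-a>S8; S5-b>S9; S5-c>S9; S6-a>S0; S6-b>S10; S6-c>S10; S7-a>S10; S7-b>S11; S7-c>S11; S8-a>S11; S8-b>S12; S8-c>S12; S9-a>S12; S9-b>S0; S9-c>S0; S10-a>S2; S10-b>S13; S10-c>S13; S11-a>S13; S11-b>S14; S11-c>S14; S12-a>S14; S12-b>S1; S12-c>S1; S13-a>S5; S13-b>S15; S13-c>S15; S14-a>S15; S14-b>S3; S14-c>S3; S15-a>S9; S15-b>S6; S15-c>S6

Run two small machines in parallel and take their product. One (4 states) tracks the count of `a`s modulo 4; the other (4 states) tracks the input length modulo 4. Each combined state is a pair, one component from each; accept when both components accept.
          a    b    c  
>  S0     S1   S2   S2 
   S1     S3   S4   S4 
   S2     S4   S5   S5 
   S3     S6   S7   S7 
   S4     S7   S8   S8 
   S5     S8   S9   S9 
   S6     S0  S10  S10 
   S7    S10  S11  S11 
   S8    S11  S12  S12 
   S9    S12   S0   S0 
   S10    S2  S13  S13 
   S11   S13  S14  S14 
   S12   S14   S1   S1 
 * S13    S5  S15  S15 
   S14   S15   S3   S3 
   S15    S9   S6   S6 
(> = start, * = accepting)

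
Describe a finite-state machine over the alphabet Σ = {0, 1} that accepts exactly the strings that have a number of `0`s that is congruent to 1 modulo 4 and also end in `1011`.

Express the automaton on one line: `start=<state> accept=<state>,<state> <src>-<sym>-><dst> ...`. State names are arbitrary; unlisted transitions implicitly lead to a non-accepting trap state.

Build one automaton per condition and run them in lockstep. One (4 states) tracks the count of `0`s modulo 4; the other (5 states) tracks how much of the suffix `1011` has currently been matched. Each combined state is a pair, one component from each; accept when both components accept.
A 20-state machine:
          0    1  
>  S0     S1   S2 
   S1     S3   S4 
   S2     S5   S2 
   S3     S6   S7 
   S4     S8   S4 
   S5     S3   S9 
   S6     S0  S10 
   S7    S11   S7 
   S8     S6  S12 
   S9     S8  S13 
   S10   S14  S10 
   S11    S0  S15 
   S12   S11  S16 
 * S13    S8   S4 
   S14    S1  S17 
   S15   S14  S18 
   S16   S11   S7 
   S17    S5  S19 
   S18   S14  S10 
   S19    S5   S2 
(> = start, * = accepting)

start=S0 accept=S13 S0-0->S1 S0-1->S2 S1-0->S3 S1-1->S4 S2-0->S5 S2-1->S2 S3-0->S6 S3-1->S7 S4-0->S8 S4-1->S4 S5-0->S3 S5-1->S9 S6-0->S0 S6-1->S10 S7-0->S11 S7-1->S7 S8-0->S6 S8-1->S12 S9-0->S8 S9-1->S13 S10-0->S14 S10-1->S10 S11-0->S0 S11-1->S15 S12-0->S11 S12-1->S16 S13-0->S8 S13-1->S4 S14-0->S1 S14-1->S17 S15-0->S14 S15-1->S18 S16-0->S11 S16-1->S7 S17-0->S5 S17-1->S19 S18-0->S14 S18-1->S10 S19-0->S5 S19-1->S2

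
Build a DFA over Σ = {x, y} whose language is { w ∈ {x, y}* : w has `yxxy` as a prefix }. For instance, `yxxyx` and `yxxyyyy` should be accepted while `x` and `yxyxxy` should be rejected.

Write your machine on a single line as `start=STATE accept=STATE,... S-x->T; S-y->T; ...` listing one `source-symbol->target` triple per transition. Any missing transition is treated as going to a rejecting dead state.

Walk along `yxxy` while the input agrees: from A take `y` to B, and so on. Any deviation drops to the rejecting sink F. Once E is reached the prefix is confirmed and every continuation is accepted.
A 6-state machine:
       x  y 
>  A   F  B 
   B   C  F 
   C   D  F 
   D   F  E 
 * E   E  E 
   F   F  F 
(> = start, * = accepting)

start=A; accept=E; A-x->F; A-y->B; B-x->C; B-y->F; C-x->D; C-y->F; D-x->F; D-y->E; E-x->E; E-y->E; F-x->F; F-y->F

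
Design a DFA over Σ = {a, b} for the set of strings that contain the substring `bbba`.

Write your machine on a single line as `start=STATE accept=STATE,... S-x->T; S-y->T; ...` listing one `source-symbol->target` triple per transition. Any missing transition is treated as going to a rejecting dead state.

Track how much of `bbba` has been matched so far: state S0 is no progress, S4 is the absorbing accept state reached once `bbba` has occurred. Intermediate states record partial matches; on a mismatch, fall back to the longest reusable overlap.
A 5-state machine:
        a   b  
>  S0   S0  S1 
   S1   S0  S2 
   S2   S0  S3 
   S3   S4  S3 
 * S4   S4  S4 
(> = start, * = accepting)

start=S0; accept=S4; S0-a->S0; S0-b->S1; S1-a->S0; S1-b->S2; S2-a->S0; S2-b->S3; S3-a->S4; S3-b->S3; S4-a->S4; S4-b->S4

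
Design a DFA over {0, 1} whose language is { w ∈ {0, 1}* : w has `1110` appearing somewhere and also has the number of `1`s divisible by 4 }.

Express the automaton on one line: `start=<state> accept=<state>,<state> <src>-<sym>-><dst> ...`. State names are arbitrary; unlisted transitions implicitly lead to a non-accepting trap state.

Handle the two conditions separately and then intersect. One (5 states) tracks whether and how much of `1110` has been seen; the other (4 states) tracks the count of `1`s modulo 4. Each combined state is a pair, one component from each; accept when both components accept.
          0    1  
>  q0     q0   q1 
   q1     q2   q3 
   q2     q2   q4 
   q3     q5   q6 
   q4     q5   q7 
   q5     q5   q8 
   q6     q9  q10 
   q7    q11  q10 
   q8    q11  q12 
   q9     q9  q13 
   q10   q13  q14 
   q11   q11  q15 
   q12    q0  q14 
 * q13   q13  q16 
   q14   q16  q17 
   q15    q0  q18 
   q16   q16  q19 
   q17   q19   q6 
   q18    q2  q17 
   q19   q19   q9 
(> = start, * = accepting)

start=q0 accept=q13 q0-0->q0 q0-1->q1 q1-0->q2 q1-1->q3 q2-0->q2 q2-1->q4 q3-0->q5 q3-1->q6 q4-0->q5 q4-1->q7 q5-0->q5 q5-1->q8 q6-0->q9 q6-1->q10 q7-0->q11 q7-1->q10 q8-0->q11 q8-1->q12 q9-0->q9 q9-1->q13 q10-0->q13 q10-1->q14 q11-0->q11 q11-1->q15 q12-0->q0 q12-1->q14 q13-0->q13 q13-1->q16 q14-0->q16 q14-1->q17 q15-0->q0 q15-1->q18 q16-0->q16 q16-1->q19 q17-0->q19 q17-1->q6 q18-0->q2 q18-1->q17 q19-0->q19 q19-1->q9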